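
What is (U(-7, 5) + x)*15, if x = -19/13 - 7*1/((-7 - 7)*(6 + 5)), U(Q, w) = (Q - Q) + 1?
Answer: -1785/286 ≈ -6.2413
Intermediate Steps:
U(Q, w) = 1 (U(Q, w) = 0 + 1 = 1)
x = -405/286 (x = -19*1/13 - 7/((-14*11)) = -19/13 - 7/(-154) = -19/13 - 7*(-1/154) = -19/13 + 1/22 = -405/286 ≈ -1.4161)
(U(-7, 5) + x)*15 = (1 - 405/286)*15 = -119/286*15 = -1785/286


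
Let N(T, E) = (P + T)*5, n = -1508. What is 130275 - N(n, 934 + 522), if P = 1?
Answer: 137810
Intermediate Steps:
N(T, E) = 5 + 5*T (N(T, E) = (1 + T)*5 = 5 + 5*T)
130275 - N(n, 934 + 522) = 130275 - (5 + 5*(-1508)) = 130275 - (5 - 7540) = 130275 - 1*(-7535) = 130275 + 7535 = 137810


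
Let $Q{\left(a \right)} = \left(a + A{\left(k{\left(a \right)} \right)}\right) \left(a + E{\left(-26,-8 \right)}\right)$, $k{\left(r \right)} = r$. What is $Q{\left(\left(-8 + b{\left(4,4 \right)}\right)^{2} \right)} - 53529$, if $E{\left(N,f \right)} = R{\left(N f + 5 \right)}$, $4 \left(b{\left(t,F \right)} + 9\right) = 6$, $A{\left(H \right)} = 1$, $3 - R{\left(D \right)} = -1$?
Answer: $\frac{86341}{16} \approx 5396.3$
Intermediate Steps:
$R{\left(D \right)} = 4$ ($R{\left(D \right)} = 3 - -1 = 3 + 1 = 4$)
$b{\left(t,F \right)} = - \frac{15}{2}$ ($b{\left(t,F \right)} = -9 + \frac{1}{4} \cdot 6 = -9 + \frac{3}{2} = - \frac{15}{2}$)
$E{\left(N,f \right)} = 4$
$Q{\left(a \right)} = \left(1 + a\right) \left(4 + a\right)$ ($Q{\left(a \right)} = \left(a + 1\right) \left(a + 4\right) = \left(1 + a\right) \left(4 + a\right)$)
$Q{\left(\left(-8 + b{\left(4,4 \right)}\right)^{2} \right)} - 53529 = \left(4 + \left(\left(-8 - \frac{15}{2}\right)^{2}\right)^{2} + 5 \left(-8 - \frac{15}{2}\right)^{2}\right) - 53529 = \left(4 + \left(\left(- \frac{31}{2}\right)^{2}\right)^{2} + 5 \left(- \frac{31}{2}\right)^{2}\right) - 53529 = \left(4 + \left(\frac{961}{4}\right)^{2} + 5 \cdot \frac{961}{4}\right) - 53529 = \left(4 + \frac{923521}{16} + \frac{4805}{4}\right) - 53529 = \frac{942805}{16} - 53529 = \frac{86341}{16}$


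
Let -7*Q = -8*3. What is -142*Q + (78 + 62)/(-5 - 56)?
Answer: -208868/427 ≈ -489.15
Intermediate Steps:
Q = 24/7 (Q = -(-8)*3/7 = -1/7*(-24) = 24/7 ≈ 3.4286)
-142*Q + (78 + 62)/(-5 - 56) = -142*24/7 + (78 + 62)/(-5 - 56) = -3408/7 + 140/(-61) = -3408/7 + 140*(-1/61) = -3408/7 - 140/61 = -208868/427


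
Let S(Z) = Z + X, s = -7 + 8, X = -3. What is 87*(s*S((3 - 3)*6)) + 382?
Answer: 121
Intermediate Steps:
s = 1
S(Z) = -3 + Z (S(Z) = Z - 3 = -3 + Z)
87*(s*S((3 - 3)*6)) + 382 = 87*(1*(-3 + (3 - 3)*6)) + 382 = 87*(1*(-3 + 0*6)) + 382 = 87*(1*(-3 + 0)) + 382 = 87*(1*(-3)) + 382 = 87*(-3) + 382 = -261 + 382 = 121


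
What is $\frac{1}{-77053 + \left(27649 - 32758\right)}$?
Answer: $- \frac{1}{82162} \approx -1.2171 \cdot 10^{-5}$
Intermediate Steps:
$\frac{1}{-77053 + \left(27649 - 32758\right)} = \frac{1}{-77053 - 5109} = \frac{1}{-82162} = - \frac{1}{82162}$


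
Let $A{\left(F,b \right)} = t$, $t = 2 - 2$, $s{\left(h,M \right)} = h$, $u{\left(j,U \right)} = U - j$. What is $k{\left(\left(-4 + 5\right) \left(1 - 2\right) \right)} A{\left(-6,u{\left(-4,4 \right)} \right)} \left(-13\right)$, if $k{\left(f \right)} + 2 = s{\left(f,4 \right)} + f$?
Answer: $0$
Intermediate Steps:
$t = 0$
$A{\left(F,b \right)} = 0$
$k{\left(f \right)} = -2 + 2 f$ ($k{\left(f \right)} = -2 + \left(f + f\right) = -2 + 2 f$)
$k{\left(\left(-4 + 5\right) \left(1 - 2\right) \right)} A{\left(-6,u{\left(-4,4 \right)} \right)} \left(-13\right) = \left(-2 + 2 \left(-4 + 5\right) \left(1 - 2\right)\right) 0 \left(-13\right) = \left(-2 + 2 \cdot 1 \left(-1\right)\right) 0 \left(-13\right) = \left(-2 + 2 \left(-1\right)\right) 0 \left(-13\right) = \left(-2 - 2\right) 0 \left(-13\right) = \left(-4\right) 0 \left(-13\right) = 0 \left(-13\right) = 0$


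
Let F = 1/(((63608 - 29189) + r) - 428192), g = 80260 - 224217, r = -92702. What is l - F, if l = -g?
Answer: 70031481576/486475 ≈ 1.4396e+5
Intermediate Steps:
g = -143957
F = -1/486475 (F = 1/(((63608 - 29189) - 92702) - 428192) = 1/((34419 - 92702) - 428192) = 1/(-58283 - 428192) = 1/(-486475) = -1/486475 ≈ -2.0556e-6)
l = 143957 (l = -1*(-143957) = 143957)
l - F = 143957 - 1*(-1/486475) = 143957 + 1/486475 = 70031481576/486475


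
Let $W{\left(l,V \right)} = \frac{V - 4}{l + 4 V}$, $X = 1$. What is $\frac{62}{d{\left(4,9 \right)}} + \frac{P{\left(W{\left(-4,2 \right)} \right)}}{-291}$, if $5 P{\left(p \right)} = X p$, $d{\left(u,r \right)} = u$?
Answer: $\frac{22553}{1455} \approx 15.5$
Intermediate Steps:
$W{\left(l,V \right)} = \frac{-4 + V}{l + 4 V}$
$P{\left(p \right)} = \frac{p}{5}$ ($P{\left(p \right)} = \frac{1 p}{5} = \frac{p}{5}$)
$\frac{62}{d{\left(4,9 \right)}} + \frac{P{\left(W{\left(-4,2 \right)} \right)}}{-291} = \frac{62}{4} + \frac{\frac{1}{5} \frac{-4 + 2}{-4 + 4 \cdot 2}}{-291} = 62 \cdot \frac{1}{4} + \frac{\frac{1}{-4 + 8} \left(-2\right)}{5} \left(- \frac{1}{291}\right) = \frac{31}{2} + \frac{\frac{1}{4} \left(-2\right)}{5} \left(- \frac{1}{291}\right) = \frac{31}{2} + \frac{1}{5} \left(- \frac{1}{2}\right) \left(- \frac{1}{291}\right) = \frac{31}{2} - - \frac{1}{2910} = \frac{31}{2} + \frac{1}{2910} = \frac{22553}{1455}$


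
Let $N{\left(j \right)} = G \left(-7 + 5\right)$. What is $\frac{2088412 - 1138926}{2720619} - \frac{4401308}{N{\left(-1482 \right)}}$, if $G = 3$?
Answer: $\frac{1995714644428}{2720619} \approx 7.3355 \cdot 10^{5}$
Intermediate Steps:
$N{\left(j \right)} = -6$ ($N{\left(j \right)} = 3 \left(-7 + 5\right) = 3 \left(-2\right) = -6$)
$\frac{2088412 - 1138926}{2720619} - \frac{4401308}{N{\left(-1482 \right)}} = \frac{2088412 - 1138926}{2720619} - \frac{4401308}{-6} = 949486 \cdot \frac{1}{2720619} - - \frac{2200654}{3} = \frac{949486}{2720619} + \frac{2200654}{3} = \frac{1995714644428}{2720619}$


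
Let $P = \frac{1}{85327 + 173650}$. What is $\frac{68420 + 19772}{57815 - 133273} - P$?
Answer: $- \frac{11419887521}{9770943233} \approx -1.1688$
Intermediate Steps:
$P = \frac{1}{258977} \approx 3.8613 \cdot 10^{-6}$
$\frac{68420 + 19772}{57815 - 133273} - P = \frac{68420 + 19772}{57815 - 133273} - \frac{1}{258977} = \frac{88192}{-75458} - \frac{1}{258977} = 88192 \left(- \frac{1}{75458}\right) - \frac{1}{258977} = - \frac{44096}{37729} - \frac{1}{258977} = - \frac{11419887521}{9770943233}$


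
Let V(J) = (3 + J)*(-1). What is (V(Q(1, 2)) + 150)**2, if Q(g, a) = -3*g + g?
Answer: 22201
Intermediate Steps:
Q(g, a) = -2*g
V(J) = -3 - J
(V(Q(1, 2)) + 150)**2 = ((-3 - (-2)) + 150)**2 = ((-3 - 1*(-2)) + 150)**2 = ((-3 + 2) + 150)**2 = (-1 + 150)**2 = 149**2 = 22201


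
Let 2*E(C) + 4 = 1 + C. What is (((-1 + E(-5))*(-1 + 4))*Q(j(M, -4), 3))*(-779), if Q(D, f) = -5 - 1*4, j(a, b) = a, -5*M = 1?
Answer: -105165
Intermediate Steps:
M = -1/5 (M = -1/5*1 = -1/5 ≈ -0.20000)
E(C) = -3/2 + C/2 (E(C) = -2 + (1 + C)/2 = -2 + (1/2 + C/2) = -3/2 + C/2)
Q(D, f) = -9 (Q(D, f) = -5 - 4 = -9)
(((-1 + E(-5))*(-1 + 4))*Q(j(M, -4), 3))*(-779) = (((-1 + (-3/2 + (1/2)*(-5)))*(-1 + 4))*(-9))*(-779) = (((-1 + (-3/2 - 5/2))*3)*(-9))*(-779) = (((-1 - 4)*3)*(-9))*(-779) = (-5*3*(-9))*(-779) = -15*(-9)*(-779) = 135*(-779) = -105165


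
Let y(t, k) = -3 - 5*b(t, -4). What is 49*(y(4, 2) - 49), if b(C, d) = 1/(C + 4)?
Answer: -20629/8 ≈ -2578.6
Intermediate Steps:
b(C, d) = 1/(4 + C)
y(t, k) = -3 - 5/(4 + t)
49*(y(4, 2) - 49) = 49*((-17 - 3*4)/(4 + 4) - 49) = 49*((-17 - 12)/8 - 49) = 49*((⅛)*(-29) - 49) = 49*(-29/8 - 49) = 49*(-421/8) = -20629/8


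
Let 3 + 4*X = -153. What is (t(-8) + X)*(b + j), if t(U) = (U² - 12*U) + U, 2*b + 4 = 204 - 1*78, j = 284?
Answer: 38985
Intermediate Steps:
X = -39 (X = -¾ + (¼)*(-153) = -¾ - 153/4 = -39)
b = 61 (b = -2 + (204 - 1*78)/2 = -2 + (204 - 78)/2 = -2 + (½)*126 = -2 + 63 = 61)
t(U) = U² - 11*U
(t(-8) + X)*(b + j) = (-8*(-11 - 8) - 39)*(61 + 284) = (-8*(-19) - 39)*345 = (152 - 39)*345 = 113*345 = 38985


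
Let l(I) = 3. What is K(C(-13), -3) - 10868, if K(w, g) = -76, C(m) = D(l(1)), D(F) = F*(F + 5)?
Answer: -10944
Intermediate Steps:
D(F) = F*(5 + F)
C(m) = 24 (C(m) = 3*(5 + 3) = 3*8 = 24)
K(C(-13), -3) - 10868 = -76 - 10868 = -10944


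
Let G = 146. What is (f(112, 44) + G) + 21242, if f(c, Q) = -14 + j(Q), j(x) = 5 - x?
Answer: 21335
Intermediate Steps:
f(c, Q) = -9 - Q (f(c, Q) = -14 + (5 - Q) = -9 - Q)
(f(112, 44) + G) + 21242 = ((-9 - 1*44) + 146) + 21242 = ((-9 - 44) + 146) + 21242 = (-53 + 146) + 21242 = 93 + 21242 = 21335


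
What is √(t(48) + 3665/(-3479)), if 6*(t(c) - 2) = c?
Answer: 5*√88395/497 ≈ 2.9911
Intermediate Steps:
t(c) = 2 + c/6
√(t(48) + 3665/(-3479)) = √((2 + (⅙)*48) + 3665/(-3479)) = √((2 + 8) + 3665*(-1/3479)) = √(10 - 3665/3479) = √(31125/3479) = 5*√88395/497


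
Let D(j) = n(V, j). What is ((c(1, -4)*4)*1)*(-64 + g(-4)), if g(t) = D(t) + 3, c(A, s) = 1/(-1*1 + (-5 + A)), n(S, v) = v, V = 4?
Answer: 52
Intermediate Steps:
D(j) = j
c(A, s) = 1/(-6 + A) (c(A, s) = 1/(-1 + (-5 + A)) = 1/(-6 + A))
g(t) = 3 + t (g(t) = t + 3 = 3 + t)
((c(1, -4)*4)*1)*(-64 + g(-4)) = ((4/(-6 + 1))*1)*(-64 + (3 - 4)) = ((4/(-5))*1)*(-64 - 1) = (-1/5*4*1)*(-65) = -4/5*1*(-65) = -4/5*(-65) = 52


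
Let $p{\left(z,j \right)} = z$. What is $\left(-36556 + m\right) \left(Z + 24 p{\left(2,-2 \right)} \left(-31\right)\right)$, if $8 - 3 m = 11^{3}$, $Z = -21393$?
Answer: $846528357$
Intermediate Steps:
$m = -441$ ($m = \frac{8}{3} - \frac{11^{3}}{3} = \frac{8}{3} - \frac{1331}{3} = -441$)
$\left(-36556 + m\right) \left(Z + 24 p{\left(2,-2 \right)} \left(-31\right)\right) = \left(-36556 - 441\right) \left(-21393 + 24 \cdot 2 \left(-31\right)\right) = - 36997 \left(-21393 + 48 \left(-31\right)\right) = - 36997 \left(-21393 - 1488\right) = \left(-36997\right) \left(-22881\right) = 846528357$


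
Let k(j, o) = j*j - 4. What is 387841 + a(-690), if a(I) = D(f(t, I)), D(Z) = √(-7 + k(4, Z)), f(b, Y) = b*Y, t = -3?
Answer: 387841 + √5 ≈ 3.8784e+5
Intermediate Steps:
k(j, o) = -4 + j² (k(j, o) = j² - 4 = -4 + j²)
f(b, Y) = Y*b
D(Z) = √5 (D(Z) = √(-7 + (-4 + 4²)) = √(-7 + (-4 + 16)) = √(-7 + 12) = √5)
a(I) = √5
387841 + a(-690) = 387841 + √5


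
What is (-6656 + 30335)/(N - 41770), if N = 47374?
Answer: 7893/1868 ≈ 4.2254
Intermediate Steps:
(-6656 + 30335)/(N - 41770) = (-6656 + 30335)/(47374 - 41770) = 23679/5604 = 23679*(1/5604) = 7893/1868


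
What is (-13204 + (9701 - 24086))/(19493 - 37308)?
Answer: 27589/17815 ≈ 1.5486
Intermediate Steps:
(-13204 + (9701 - 24086))/(19493 - 37308) = (-13204 - 14385)/(-17815) = -27589*(-1/17815) = 27589/17815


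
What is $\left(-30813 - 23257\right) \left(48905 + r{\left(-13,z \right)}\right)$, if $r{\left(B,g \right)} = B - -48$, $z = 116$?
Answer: $-2646185800$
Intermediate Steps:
$r{\left(B,g \right)} = 48 + B$ ($r{\left(B,g \right)} = B + 48 = 48 + B$)
$\left(-30813 - 23257\right) \left(48905 + r{\left(-13,z \right)}\right) = \left(-30813 - 23257\right) \left(48905 + \left(48 - 13\right)\right) = - 54070 \left(48905 + 35\right) = \left(-54070\right) 48940 = -2646185800$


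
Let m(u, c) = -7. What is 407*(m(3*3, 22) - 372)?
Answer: -154253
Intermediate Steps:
407*(m(3*3, 22) - 372) = 407*(-7 - 372) = 407*(-379) = -154253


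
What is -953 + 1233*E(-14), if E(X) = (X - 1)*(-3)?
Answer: 54532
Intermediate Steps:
E(X) = 3 - 3*X (E(X) = (-1 + X)*(-3) = 3 - 3*X)
-953 + 1233*E(-14) = -953 + 1233*(3 - 3*(-14)) = -953 + 1233*(3 + 42) = -953 + 1233*45 = -953 + 55485 = 54532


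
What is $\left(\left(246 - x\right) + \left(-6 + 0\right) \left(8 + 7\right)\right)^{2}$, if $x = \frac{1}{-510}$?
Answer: $\frac{6329952721}{260100} \approx 24337.0$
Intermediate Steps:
$x = - \frac{1}{510} \approx -0.0019608$
$\left(\left(246 - x\right) + \left(-6 + 0\right) \left(8 + 7\right)\right)^{2} = \left(\left(246 - - \frac{1}{510}\right) + \left(-6 + 0\right) \left(8 + 7\right)\right)^{2} = \left(\left(246 + \frac{1}{510}\right) - 90\right)^{2} = \left(\frac{125461}{510} - 90\right)^{2} = \left(\frac{79561}{510}\right)^{2} = \frac{6329952721}{260100}$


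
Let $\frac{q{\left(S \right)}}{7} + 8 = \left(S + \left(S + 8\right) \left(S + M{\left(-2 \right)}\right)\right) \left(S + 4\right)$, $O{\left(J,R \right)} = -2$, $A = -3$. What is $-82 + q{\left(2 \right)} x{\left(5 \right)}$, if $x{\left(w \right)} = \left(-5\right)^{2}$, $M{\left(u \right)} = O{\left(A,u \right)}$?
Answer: $618$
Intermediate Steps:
$M{\left(u \right)} = -2$
$x{\left(w \right)} = 25$
$q{\left(S \right)} = -56 + 7 \left(4 + S\right) \left(S + \left(-2 + S\right) \left(8 + S\right)\right)$ ($q{\left(S \right)} = -56 + 7 \left(S + \left(S + 8\right) \left(S - 2\right)\right) \left(S + 4\right) = -56 + 7 \left(S + \left(8 + S\right) \left(-2 + S\right)\right) \left(4 + S\right) = -56 + 7 \left(S + \left(-2 + S\right) \left(8 + S\right)\right) \left(4 + S\right) = -56 + 7 \left(4 + S\right) \left(S + \left(-2 + S\right) \left(8 + S\right)\right)$)
$-82 + q{\left(2 \right)} x{\left(5 \right)} = -82 + \left(-504 + 7 \cdot 2^{3} + 77 \cdot 2^{2} + 84 \cdot 2\right) 25 = -82 + \left(-504 + 7 \cdot 8 + 77 \cdot 4 + 168\right) 25 = -82 + \left(-504 + 56 + 308 + 168\right) 25 = -82 + 28 \cdot 25 = -82 + 700 = 618$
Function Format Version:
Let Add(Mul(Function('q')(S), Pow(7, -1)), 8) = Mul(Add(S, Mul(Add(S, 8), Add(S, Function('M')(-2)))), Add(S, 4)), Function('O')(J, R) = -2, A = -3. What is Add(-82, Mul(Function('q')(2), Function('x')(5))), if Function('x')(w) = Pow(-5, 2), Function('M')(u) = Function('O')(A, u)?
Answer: 618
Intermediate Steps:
Function('M')(u) = -2
Function('x')(w) = 25
Function('q')(S) = Add(-56, Mul(7, Add(4, S), Add(S, Mul(Add(-2, S), Add(8, S))))) (Function('q')(S) = Add(-56, Mul(7, Mul(Add(S, Mul(Add(S, 8), Add(S, -2))), Add(S, 4)))) = Add(-56, Mul(7, Mul(Add(S, Mul(Add(8, S), Add(-2, S))), Add(4, S)))) = Add(-56, Mul(7, Mul(Add(S, Mul(Add(-2, S), Add(8, S))), Add(4, S)))) = Add(-56, Mul(7, Mul(Add(4, S), Add(S, Mul(Add(-2, S), Add(8, S)))))) = Add(-56, Mul(7, Add(4, S), Add(S, Mul(Add(-2, S), Add(8, S))))))
Add(-82, Mul(Function('q')(2), Function('x')(5))) = Add(-82, Mul(Add(-504, Mul(7, Pow(2, 3)), Mul(77, Pow(2, 2)), Mul(84, 2)), 25)) = Add(-82, Mul(Add(-504, Mul(7, 8), Mul(77, 4), 168), 25)) = Add(-82, Mul(Add(-504, 56, 308, 168), 25)) = Add(-82, Mul(28, 25)) = Add(-82, 700) = 618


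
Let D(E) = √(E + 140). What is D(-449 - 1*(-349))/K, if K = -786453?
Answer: -2*√10/786453 ≈ -8.0419e-6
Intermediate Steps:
D(E) = √(140 + E)
D(-449 - 1*(-349))/K = √(140 + (-449 - 1*(-349)))/(-786453) = √(140 + (-449 + 349))*(-1/786453) = √(140 - 100)*(-1/786453) = √40*(-1/786453) = (2*√10)*(-1/786453) = -2*√10/786453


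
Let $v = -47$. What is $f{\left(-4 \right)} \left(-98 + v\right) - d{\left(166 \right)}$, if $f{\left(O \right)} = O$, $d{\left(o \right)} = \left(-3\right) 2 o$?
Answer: $1576$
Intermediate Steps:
$d{\left(o \right)} = - 6 o$
$f{\left(-4 \right)} \left(-98 + v\right) - d{\left(166 \right)} = - 4 \left(-98 - 47\right) - \left(-6\right) 166 = \left(-4\right) \left(-145\right) - -996 = 580 + 996 = 1576$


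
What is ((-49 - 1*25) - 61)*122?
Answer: -16470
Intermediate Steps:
((-49 - 1*25) - 61)*122 = ((-49 - 25) - 61)*122 = (-74 - 61)*122 = -135*122 = -16470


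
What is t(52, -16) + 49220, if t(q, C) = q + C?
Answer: 49256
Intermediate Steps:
t(q, C) = C + q
t(52, -16) + 49220 = (-16 + 52) + 49220 = 36 + 49220 = 49256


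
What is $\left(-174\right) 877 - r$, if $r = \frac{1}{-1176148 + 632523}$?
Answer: $- \frac{82956087749}{543625} \approx -1.526 \cdot 10^{5}$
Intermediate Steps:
$r = - \frac{1}{543625}$ ($r = \frac{1}{-543625} = - \frac{1}{543625} \approx -1.8395 \cdot 10^{-6}$)
$\left(-174\right) 877 - r = \left(-174\right) 877 - - \frac{1}{543625} = -152598 + \frac{1}{543625} = - \frac{82956087749}{543625}$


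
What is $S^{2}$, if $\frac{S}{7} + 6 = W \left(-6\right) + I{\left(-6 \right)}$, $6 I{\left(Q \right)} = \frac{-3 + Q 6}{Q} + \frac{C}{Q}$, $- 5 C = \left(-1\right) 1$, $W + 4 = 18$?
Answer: $\frac{3138352441}{8100} \approx 3.8745 \cdot 10^{5}$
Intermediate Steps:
$W = 14$ ($W = -4 + 18 = 14$)
$C = \frac{1}{5}$ ($C = - \frac{\left(-1\right) 1}{5} = \left(- \frac{1}{5}\right) \left(-1\right) = \frac{1}{5} \approx 0.2$)
$I{\left(Q \right)} = \frac{1}{30 Q} + \frac{-3 + 6 Q}{6 Q}$ ($I{\left(Q \right)} = \frac{\frac{-3 + Q 6}{Q} + \frac{1}{5 Q}}{6} = \frac{\frac{-3 + 6 Q}{Q} + \frac{1}{5 Q}}{6} = \frac{\frac{1}{5 Q} + \frac{-3 + 6 Q}{Q}}{6} = \frac{1}{30 Q} + \frac{-3 + 6 Q}{6 Q}$)
$S = - \frac{56021}{90}$ ($S = -42 + 7 \left(14 \left(-6\right) + \frac{- \frac{7}{15} - 6}{-6}\right) = -42 + 7 \left(-84 - - \frac{97}{90}\right) = -42 + 7 \left(-84 + \frac{97}{90}\right) = -42 + 7 \left(- \frac{7463}{90}\right) = -42 - \frac{52241}{90} = - \frac{56021}{90} \approx -622.46$)
$S^{2} = \left(- \frac{56021}{90}\right)^{2} = \frac{3138352441}{8100}$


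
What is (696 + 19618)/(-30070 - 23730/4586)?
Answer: -46580002/68962375 ≈ -0.67544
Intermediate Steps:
(696 + 19618)/(-30070 - 23730/4586) = 20314/(-30070 - 23730*1/4586) = 20314/(-30070 - 11865/2293) = 20314/(-68962375/2293) = 20314*(-2293/68962375) = -46580002/68962375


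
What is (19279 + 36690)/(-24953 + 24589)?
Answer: -55969/364 ≈ -153.76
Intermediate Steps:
(19279 + 36690)/(-24953 + 24589) = 55969/(-364) = 55969*(-1/364) = -55969/364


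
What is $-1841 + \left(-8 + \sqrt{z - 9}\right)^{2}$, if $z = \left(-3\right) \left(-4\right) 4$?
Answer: $-1841 + \left(8 - \sqrt{39}\right)^{2} \approx -1837.9$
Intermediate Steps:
$z = 48$ ($z = 12 \cdot 4 = 48$)
$-1841 + \left(-8 + \sqrt{z - 9}\right)^{2} = -1841 + \left(-8 + \sqrt{48 - 9}\right)^{2} = -1841 + \left(-8 + \sqrt{39}\right)^{2}$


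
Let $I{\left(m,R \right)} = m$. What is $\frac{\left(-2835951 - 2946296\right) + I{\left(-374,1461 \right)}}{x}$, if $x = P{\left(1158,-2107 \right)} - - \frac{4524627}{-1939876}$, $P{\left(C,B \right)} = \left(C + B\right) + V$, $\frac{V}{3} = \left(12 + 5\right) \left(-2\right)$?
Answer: $\frac{11217567694996}{2043334303} \approx 5489.8$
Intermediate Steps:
$V = -102$ ($V = 3 \left(12 + 5\right) \left(-2\right) = 3 \cdot 17 \left(-2\right) = 3 \left(-34\right) = -102$)
$P{\left(C,B \right)} = -102 + B + C$ ($P{\left(C,B \right)} = \left(C + B\right) - 102 = \left(B + C\right) - 102 = -102 + B + C$)
$x = - \frac{2043334303}{1939876}$ ($x = \left(-102 - 2107 + 1158\right) - - \frac{4524627}{-1939876} = -1051 - \left(-4524627\right) \left(- \frac{1}{1939876}\right) = -1051 - \frac{4524627}{1939876} = - \frac{2043334303}{1939876} \approx -1053.3$)
$\frac{\left(-2835951 - 2946296\right) + I{\left(-374,1461 \right)}}{x} = \frac{\left(-2835951 - 2946296\right) - 374}{- \frac{2043334303}{1939876}} = \left(-5782247 - 374\right) \left(- \frac{1939876}{2043334303}\right) = \left(-5782621\right) \left(- \frac{1939876}{2043334303}\right) = \frac{11217567694996}{2043334303}$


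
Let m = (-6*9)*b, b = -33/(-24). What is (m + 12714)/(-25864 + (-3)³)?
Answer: -50559/103564 ≈ -0.48819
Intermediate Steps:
b = 11/8 (b = -33*(-1/24) = 11/8 ≈ 1.3750)
m = -297/4 (m = -6*9*(11/8) = -54*11/8 = -297/4 ≈ -74.250)
(m + 12714)/(-25864 + (-3)³) = (-297/4 + 12714)/(-25864 + (-3)³) = 50559/(4*(-25864 - 27)) = (50559/4)/(-25891) = (50559/4)*(-1/25891) = -50559/103564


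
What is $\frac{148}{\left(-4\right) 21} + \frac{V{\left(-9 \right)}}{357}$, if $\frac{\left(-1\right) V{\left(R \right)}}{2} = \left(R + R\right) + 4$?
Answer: $- \frac{601}{357} \approx -1.6835$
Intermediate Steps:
$V{\left(R \right)} = -8 - 4 R$ ($V{\left(R \right)} = - 2 \left(\left(R + R\right) + 4\right) = - 2 \left(2 R + 4\right) = - 2 \left(4 + 2 R\right) = -8 - 4 R$)
$\frac{148}{\left(-4\right) 21} + \frac{V{\left(-9 \right)}}{357} = \frac{148}{\left(-4\right) 21} + \frac{-8 - -36}{357} = \frac{148}{-84} + \left(-8 + 36\right) \frac{1}{357} = 148 \left(- \frac{1}{84}\right) + 28 \cdot \frac{1}{357} = - \frac{37}{21} + \frac{4}{51} = - \frac{601}{357}$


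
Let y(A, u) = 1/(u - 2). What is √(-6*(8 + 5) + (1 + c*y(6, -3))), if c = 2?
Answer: 3*I*√215/5 ≈ 8.7977*I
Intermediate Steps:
y(A, u) = 1/(-2 + u)
√(-6*(8 + 5) + (1 + c*y(6, -3))) = √(-6*(8 + 5) + (1 + 2/(-2 - 3))) = √(-6*13 + (1 + 2/(-5))) = √(-78 + (1 + 2*(-⅕))) = √(-78 + (1 - ⅖)) = √(-78 + ⅗) = √(-387/5) = 3*I*√215/5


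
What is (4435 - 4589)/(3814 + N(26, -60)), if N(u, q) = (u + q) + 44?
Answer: -77/1912 ≈ -0.040272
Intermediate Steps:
N(u, q) = 44 + q + u (N(u, q) = (q + u) + 44 = 44 + q + u)
(4435 - 4589)/(3814 + N(26, -60)) = (4435 - 4589)/(3814 + (44 - 60 + 26)) = -154/(3814 + 10) = -154/3824 = -154*1/3824 = -77/1912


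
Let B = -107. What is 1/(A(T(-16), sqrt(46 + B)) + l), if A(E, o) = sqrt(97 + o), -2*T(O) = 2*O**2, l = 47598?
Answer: 1/(47598 + sqrt(97 + I*sqrt(61))) ≈ 2.1005e-5 - 2.0e-10*I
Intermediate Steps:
T(O) = -O**2
1/(A(T(-16), sqrt(46 + B)) + l) = 1/(sqrt(97 + sqrt(46 - 107)) + 47598) = 1/(sqrt(97 + sqrt(-61)) + 47598) = 1/(sqrt(97 + I*sqrt(61)) + 47598) = 1/(47598 + sqrt(97 + I*sqrt(61)))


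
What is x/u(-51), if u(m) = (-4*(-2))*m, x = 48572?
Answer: -12143/102 ≈ -119.05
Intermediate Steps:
u(m) = 8*m
x/u(-51) = 48572/((8*(-51))) = 48572/(-408) = 48572*(-1/408) = -12143/102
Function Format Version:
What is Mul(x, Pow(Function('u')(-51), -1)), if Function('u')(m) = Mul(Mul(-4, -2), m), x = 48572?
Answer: Rational(-12143, 102) ≈ -119.05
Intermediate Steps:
Function('u')(m) = Mul(8, m)
Mul(x, Pow(Function('u')(-51), -1)) = Mul(48572, Pow(Mul(8, -51), -1)) = Mul(48572, Pow(-408, -1)) = Mul(48572, Rational(-1, 408)) = Rational(-12143, 102)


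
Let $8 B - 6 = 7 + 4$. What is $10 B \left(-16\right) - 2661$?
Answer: $-3001$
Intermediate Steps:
$B = \frac{17}{8}$ ($B = \frac{3}{4} + \frac{7 + 4}{8} = \frac{3}{4} + \frac{1}{8} \cdot 11 = \frac{3}{4} + \frac{11}{8} = \frac{17}{8} \approx 2.125$)
$10 B \left(-16\right) - 2661 = 10 \cdot \frac{17}{8} \left(-16\right) - 2661 = \frac{85}{4} \left(-16\right) - 2661 = -340 - 2661 = -3001$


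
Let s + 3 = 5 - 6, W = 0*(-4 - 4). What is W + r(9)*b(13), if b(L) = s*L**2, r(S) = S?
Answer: -6084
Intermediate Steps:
W = 0 (W = 0*(-8) = 0)
s = -4 (s = -3 + (5 - 6) = -3 - 1 = -4)
b(L) = -4*L**2
W + r(9)*b(13) = 0 + 9*(-4*13**2) = 0 + 9*(-4*169) = 0 + 9*(-676) = 0 - 6084 = -6084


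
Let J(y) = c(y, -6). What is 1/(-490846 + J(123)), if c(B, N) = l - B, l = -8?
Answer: -1/490977 ≈ -2.0368e-6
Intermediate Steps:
c(B, N) = -8 - B
J(y) = -8 - y
1/(-490846 + J(123)) = 1/(-490846 + (-8 - 1*123)) = 1/(-490846 + (-8 - 123)) = 1/(-490846 - 131) = 1/(-490977) = -1/490977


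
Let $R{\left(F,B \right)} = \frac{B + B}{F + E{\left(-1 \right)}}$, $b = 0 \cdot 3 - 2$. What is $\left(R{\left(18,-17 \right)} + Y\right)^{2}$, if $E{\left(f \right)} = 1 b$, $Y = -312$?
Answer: $\frac{6315169}{64} \approx 98675.0$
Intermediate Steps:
$b = -2$ ($b = 0 - 2 = -2$)
$E{\left(f \right)} = -2$ ($E{\left(f \right)} = 1 \left(-2\right) = -2$)
$R{\left(F,B \right)} = \frac{2 B}{-2 + F}$ ($R{\left(F,B \right)} = \frac{B + B}{F - 2} = \frac{2 B}{-2 + F}$)
$\left(R{\left(18,-17 \right)} + Y\right)^{2} = \left(2 \left(-17\right) \frac{1}{-2 + 18} - 312\right)^{2} = \left(2 \left(-17\right) \frac{1}{16} - 312\right)^{2} = \left(- \frac{17}{8} - 312\right)^{2} = \left(- \frac{2513}{8}\right)^{2} = \frac{6315169}{64}$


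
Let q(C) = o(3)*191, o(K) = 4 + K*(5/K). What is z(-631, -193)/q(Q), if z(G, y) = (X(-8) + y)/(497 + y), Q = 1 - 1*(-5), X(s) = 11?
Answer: -91/261288 ≈ -0.00034827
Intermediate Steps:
o(K) = 9 (o(K) = 4 + 5 = 9)
Q = 6 (Q = 1 + 5 = 6)
q(C) = 1719 (q(C) = 9*191 = 1719)
z(G, y) = (11 + y)/(497 + y)
z(-631, -193)/q(Q) = ((11 - 193)/(497 - 193))/1719 = (-182/304)*(1/1719) = ((1/304)*(-182))*(1/1719) = -91/152*1/1719 = -91/261288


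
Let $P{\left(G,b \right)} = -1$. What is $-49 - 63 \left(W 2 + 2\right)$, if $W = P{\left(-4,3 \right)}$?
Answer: $-49$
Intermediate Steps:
$W = -1$
$-49 - 63 \left(W 2 + 2\right) = -49 - 63 \left(\left(-1\right) 2 + 2\right) = -49 - 63 \left(-2 + 2\right) = -49 - 0 = -49 + 0 = -49$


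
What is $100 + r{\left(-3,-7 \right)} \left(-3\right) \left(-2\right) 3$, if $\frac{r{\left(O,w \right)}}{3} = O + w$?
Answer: $-440$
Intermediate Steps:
$r{\left(O,w \right)} = 3 O + 3 w$ ($r{\left(O,w \right)} = 3 \left(O + w\right) = 3 O + 3 w$)
$100 + r{\left(-3,-7 \right)} \left(-3\right) \left(-2\right) 3 = 100 + \left(3 \left(-3\right) + 3 \left(-7\right)\right) \left(-3\right) \left(-2\right) 3 = 100 + \left(-9 - 21\right) 6 \cdot 3 = 100 - 540 = -440$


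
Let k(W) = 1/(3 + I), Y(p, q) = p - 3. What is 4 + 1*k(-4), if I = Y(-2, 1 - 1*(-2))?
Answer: 7/2 ≈ 3.5000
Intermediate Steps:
Y(p, q) = -3 + p
I = -5 (I = -3 - 2 = -5)
k(W) = -1/2 (k(W) = 1/(3 - 5) = 1/(-2) = -1/2)
4 + 1*k(-4) = 4 + 1*(-1/2) = 4 - 1/2 = 7/2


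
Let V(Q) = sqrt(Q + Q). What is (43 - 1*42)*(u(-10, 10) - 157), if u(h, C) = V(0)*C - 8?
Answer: -165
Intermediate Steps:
V(Q) = sqrt(2)*sqrt(Q) (V(Q) = sqrt(2*Q) = sqrt(2)*sqrt(Q))
u(h, C) = -8 (u(h, C) = (sqrt(2)*sqrt(0))*C - 8 = (sqrt(2)*0)*C - 8 = 0*C - 8 = 0 - 8 = -8)
(43 - 1*42)*(u(-10, 10) - 157) = (43 - 1*42)*(-8 - 157) = (43 - 42)*(-165) = 1*(-165) = -165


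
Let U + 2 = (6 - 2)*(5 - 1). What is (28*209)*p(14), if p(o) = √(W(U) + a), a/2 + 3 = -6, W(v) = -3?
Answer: 5852*I*√21 ≈ 26817.0*I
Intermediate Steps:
U = 14 (U = -2 + (6 - 2)*(5 - 1) = -2 + 4*4 = -2 + 16 = 14)
a = -18 (a = -6 + 2*(-6) = -6 - 12 = -18)
p(o) = I*√21 (p(o) = √(-3 - 18) = √(-21) = I*√21)
(28*209)*p(14) = (28*209)*(I*√21) = 5852*(I*√21) = 5852*I*√21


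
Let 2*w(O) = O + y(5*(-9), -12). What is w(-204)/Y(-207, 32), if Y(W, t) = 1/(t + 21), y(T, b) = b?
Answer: -5724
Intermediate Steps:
Y(W, t) = 1/(21 + t)
w(O) = -6 + O/2 (w(O) = (O - 12)/2 = (-12 + O)/2 = -6 + O/2)
w(-204)/Y(-207, 32) = (-6 + (½)*(-204))/(1/(21 + 32)) = (-6 - 102)/(1/53) = -108/1/53 = -108*53 = -5724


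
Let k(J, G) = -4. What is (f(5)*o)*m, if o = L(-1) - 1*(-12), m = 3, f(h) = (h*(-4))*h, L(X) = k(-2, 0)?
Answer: -2400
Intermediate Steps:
L(X) = -4
f(h) = -4*h² (f(h) = (-4*h)*h = -4*h²)
o = 8 (o = -4 - 1*(-12) = -4 + 12 = 8)
(f(5)*o)*m = (-4*5²*8)*3 = (-4*25*8)*3 = -100*8*3 = -800*3 = -2400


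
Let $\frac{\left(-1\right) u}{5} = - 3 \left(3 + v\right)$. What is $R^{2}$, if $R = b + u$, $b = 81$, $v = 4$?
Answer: $34596$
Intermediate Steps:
$u = 105$ ($u = - 5 \left(- 3 \left(3 + 4\right)\right) = - 5 \left(- 3 \cdot 7\right) = - 5 \left(\left(-1\right) 21\right) = \left(-5\right) \left(-21\right) = 105$)
$R = 186$ ($R = 81 + 105 = 186$)
$R^{2} = 186^{2} = 34596$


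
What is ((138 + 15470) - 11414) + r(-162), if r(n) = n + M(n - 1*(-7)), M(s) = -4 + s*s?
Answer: 28053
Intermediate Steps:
M(s) = -4 + s**2
r(n) = -4 + n + (7 + n)**2 (r(n) = n + (-4 + (n - 1*(-7))**2) = n + (-4 + (n + 7)**2) = n + (-4 + (7 + n)**2) = -4 + n + (7 + n)**2)
((138 + 15470) - 11414) + r(-162) = ((138 + 15470) - 11414) + (-4 - 162 + (7 - 162)**2) = (15608 - 11414) + (-4 - 162 + (-155)**2) = 4194 + (-4 - 162 + 24025) = 4194 + 23859 = 28053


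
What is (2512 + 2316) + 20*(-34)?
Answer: 4148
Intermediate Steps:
(2512 + 2316) + 20*(-34) = 4828 - 680 = 4148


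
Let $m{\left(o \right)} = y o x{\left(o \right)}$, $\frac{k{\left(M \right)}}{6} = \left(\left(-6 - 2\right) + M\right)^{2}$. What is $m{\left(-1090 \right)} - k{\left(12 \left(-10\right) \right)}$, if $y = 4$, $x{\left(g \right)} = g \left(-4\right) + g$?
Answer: $-14355504$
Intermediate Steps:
$x{\left(g \right)} = - 3 g$ ($x{\left(g \right)} = - 4 g + g = - 3 g$)
$k{\left(M \right)} = 6 \left(-8 + M\right)^{2}$ ($k{\left(M \right)} = 6 \left(\left(-6 - 2\right) + M\right)^{2} = 6 \left(-8 + M\right)^{2}$)
$m{\left(o \right)} = - 12 o^{2}$ ($m{\left(o \right)} = 4 o \left(- 3 o\right) = - 12 o^{2}$)
$m{\left(-1090 \right)} - k{\left(12 \left(-10\right) \right)} = - 12 \left(-1090\right)^{2} - 6 \left(-8 + 12 \left(-10\right)\right)^{2} = \left(-12\right) 1188100 - 6 \left(-8 - 120\right)^{2} = -14257200 - 6 \left(-128\right)^{2} = -14257200 - 6 \cdot 16384 = -14257200 - 98304 = -14355504$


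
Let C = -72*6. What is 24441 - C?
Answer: 24873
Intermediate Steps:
C = -432 (C = -12*36 = -432)
24441 - C = 24441 - 1*(-432) = 24441 + 432 = 24873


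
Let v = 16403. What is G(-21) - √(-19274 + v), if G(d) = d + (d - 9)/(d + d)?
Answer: -142/7 - 3*I*√319 ≈ -20.286 - 53.582*I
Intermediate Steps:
G(d) = d + (-9 + d)/(2*d) (G(d) = d + (-9 + d)/((2*d)) = d + (-9 + d)*(1/(2*d)) = d + (-9 + d)/(2*d))
G(-21) - √(-19274 + v) = (½ - 21 - 9/2/(-21)) - √(-19274 + 16403) = (½ - 21 - 9/2*(-1/21)) - √(-2871) = (½ - 21 + 3/14) - 3*I*√319 = -142/7 - 3*I*√319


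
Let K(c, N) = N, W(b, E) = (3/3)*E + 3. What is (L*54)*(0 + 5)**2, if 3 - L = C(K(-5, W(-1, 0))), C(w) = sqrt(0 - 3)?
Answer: 4050 - 1350*I*sqrt(3) ≈ 4050.0 - 2338.3*I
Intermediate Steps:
W(b, E) = 3 + E (W(b, E) = (3*(1/3))*E + 3 = 1*E + 3 = E + 3 = 3 + E)
C(w) = I*sqrt(3) (C(w) = sqrt(-3) = I*sqrt(3))
L = 3 - I*sqrt(3) ≈ 3.0 - 1.732*I
(L*54)*(0 + 5)**2 = ((3 - I*sqrt(3))*54)*(0 + 5)**2 = (162 - 54*I*sqrt(3))*5**2 = (162 - 54*I*sqrt(3))*25 = 4050 - 1350*I*sqrt(3)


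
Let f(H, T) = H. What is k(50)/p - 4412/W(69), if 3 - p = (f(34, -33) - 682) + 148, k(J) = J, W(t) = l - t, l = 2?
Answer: 2222586/33701 ≈ 65.950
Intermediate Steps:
W(t) = 2 - t
p = 503 (p = 3 - ((34 - 682) + 148) = 3 - (-648 + 148) = 3 - 1*(-500) = 3 + 500 = 503)
k(50)/p - 4412/W(69) = 50/503 - 4412/(2 - 1*69) = 50*(1/503) - 4412/(2 - 69) = 50/503 - 4412/(-67) = 50/503 - 4412*(-1/67) = 50/503 + 4412/67 = 2222586/33701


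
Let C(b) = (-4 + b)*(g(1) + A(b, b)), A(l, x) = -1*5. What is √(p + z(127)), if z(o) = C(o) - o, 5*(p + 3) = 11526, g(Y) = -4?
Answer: 7*√545/5 ≈ 32.683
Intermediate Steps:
A(l, x) = -5
p = 11511/5 (p = -3 + (⅕)*11526 = -3 + 11526/5 = 11511/5 ≈ 2302.2)
C(b) = 36 - 9*b (C(b) = (-4 + b)*(-4 - 5) = (-4 + b)*(-9) = 36 - 9*b)
z(o) = 36 - 10*o (z(o) = (36 - 9*o) - o = 36 - 10*o)
√(p + z(127)) = √(11511/5 + (36 - 10*127)) = √(11511/5 + (36 - 1270)) = √(11511/5 - 1234) = √(5341/5) = 7*√545/5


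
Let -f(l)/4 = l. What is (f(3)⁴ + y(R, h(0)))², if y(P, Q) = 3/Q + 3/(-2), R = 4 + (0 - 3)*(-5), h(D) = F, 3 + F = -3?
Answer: 429898756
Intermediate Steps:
F = -6 (F = -3 - 3 = -6)
h(D) = -6
f(l) = -4*l
R = 19 (R = 4 - 3*(-5) = 4 + 15 = 19)
y(P, Q) = -3/2 + 3/Q (y(P, Q) = 3/Q + 3*(-½) = 3/Q - 3/2 = -3/2 + 3/Q)
(f(3)⁴ + y(R, h(0)))² = ((-4*3)⁴ + (-3/2 + 3/(-6)))² = ((-12)⁴ + (-3/2 + 3*(-⅙)))² = (20736 + (-3/2 - ½))² = (20736 - 2)² = 20734² = 429898756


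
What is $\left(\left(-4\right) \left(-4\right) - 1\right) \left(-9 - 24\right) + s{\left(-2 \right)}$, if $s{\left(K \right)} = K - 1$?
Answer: $-498$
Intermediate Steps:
$s{\left(K \right)} = -1 + K$ ($s{\left(K \right)} = K - 1 = -1 + K$)
$\left(\left(-4\right) \left(-4\right) - 1\right) \left(-9 - 24\right) + s{\left(-2 \right)} = \left(\left(-4\right) \left(-4\right) - 1\right) \left(-9 - 24\right) - 3 = \left(16 - 1\right) \left(-33\right) - 3 = 15 \left(-33\right) - 3 = -495 - 3 = -498$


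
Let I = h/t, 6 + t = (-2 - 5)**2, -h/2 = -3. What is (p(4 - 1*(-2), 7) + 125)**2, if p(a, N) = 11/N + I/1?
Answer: 1454659600/90601 ≈ 16056.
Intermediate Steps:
h = 6 (h = -2*(-3) = 6)
t = 43 (t = -6 + (-2 - 5)**2 = -6 + (-7)**2 = -6 + 49 = 43)
I = 6/43 ≈ 0.13953
p(a, N) = 6/43 + 11/N (p(a, N) = 11/N + (6/43)/1 = 11/N + (6/43)*1 = 11/N + 6/43 = 6/43 + 11/N)
(p(4 - 1*(-2), 7) + 125)**2 = ((6/43 + 11/7) + 125)**2 = (515/301 + 125)**2 = (38140/301)**2 = 1454659600/90601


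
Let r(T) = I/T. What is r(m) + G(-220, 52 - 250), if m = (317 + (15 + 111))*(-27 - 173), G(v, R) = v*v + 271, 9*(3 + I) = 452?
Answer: 1552410199/31896 ≈ 48671.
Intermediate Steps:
I = 425/9 (I = -3 + (⅑)*452 = -3 + 452/9 = 425/9 ≈ 47.222)
G(v, R) = 271 + v² (G(v, R) = v² + 271 = 271 + v²)
m = -88600 (m = (317 + 126)*(-200) = 443*(-200) = -88600)
r(T) = 425/(9*T)
r(m) + G(-220, 52 - 250) = (425/9)/(-88600) + (271 + (-220)²) = (425/9)*(-1/88600) + (271 + 48400) = -17/31896 + 48671 = 1552410199/31896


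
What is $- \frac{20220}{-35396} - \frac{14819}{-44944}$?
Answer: $\frac{358325251}{397709456} \approx 0.90097$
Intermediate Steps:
$- \frac{20220}{-35396} - \frac{14819}{-44944} = \left(-20220\right) \left(- \frac{1}{35396}\right) - - \frac{14819}{44944} = \frac{5055}{8849} + \frac{14819}{44944} = \frac{358325251}{397709456}$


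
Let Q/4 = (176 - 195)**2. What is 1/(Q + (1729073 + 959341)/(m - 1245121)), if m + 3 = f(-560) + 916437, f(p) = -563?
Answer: 54875/78791431 ≈ 0.00069646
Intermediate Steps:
Q = 1444 (Q = 4*(176 - 195)**2 = 4*(-19)**2 = 4*361 = 1444)
m = 915871 (m = -3 + (-563 + 916437) = -3 + 915874 = 915871)
1/(Q + (1729073 + 959341)/(m - 1245121)) = 1/(1444 + (1729073 + 959341)/(915871 - 1245121)) = 1/(1444 + 2688414/(-329250)) = 1/(1444 + 2688414*(-1/329250)) = 1/(1444 - 448069/54875) = 1/(78791431/54875) = 54875/78791431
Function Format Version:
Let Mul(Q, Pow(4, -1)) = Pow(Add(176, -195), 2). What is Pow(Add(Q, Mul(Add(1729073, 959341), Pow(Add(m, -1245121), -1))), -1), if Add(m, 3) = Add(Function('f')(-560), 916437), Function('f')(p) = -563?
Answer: Rational(54875, 78791431) ≈ 0.00069646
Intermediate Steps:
Q = 1444 (Q = Mul(4, Pow(Add(176, -195), 2)) = Mul(4, Pow(-19, 2)) = Mul(4, 361) = 1444)
m = 915871 (m = Add(-3, Add(-563, 916437)) = Add(-3, 915874) = 915871)
Pow(Add(Q, Mul(Add(1729073, 959341), Pow(Add(m, -1245121), -1))), -1) = Pow(Add(1444, Mul(Add(1729073, 959341), Pow(Add(915871, -1245121), -1))), -1) = Pow(Add(1444, Mul(2688414, Pow(-329250, -1))), -1) = Pow(Add(1444, Mul(2688414, Rational(-1, 329250))), -1) = Pow(Add(1444, Rational(-448069, 54875)), -1) = Pow(Rational(78791431, 54875), -1) = Rational(54875, 78791431)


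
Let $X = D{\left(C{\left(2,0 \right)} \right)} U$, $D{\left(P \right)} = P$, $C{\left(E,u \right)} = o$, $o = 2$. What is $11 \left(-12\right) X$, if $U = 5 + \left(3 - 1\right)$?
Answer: $-1848$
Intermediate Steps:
$C{\left(E,u \right)} = 2$
$U = 7$ ($U = 5 + 2 = 7$)
$X = 14$ ($X = 2 \cdot 7 = 14$)
$11 \left(-12\right) X = 11 \left(-12\right) 14 = \left(-132\right) 14 = -1848$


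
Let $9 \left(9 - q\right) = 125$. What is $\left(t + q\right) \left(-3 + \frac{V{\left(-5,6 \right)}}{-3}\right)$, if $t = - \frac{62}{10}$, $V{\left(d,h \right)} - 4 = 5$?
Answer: $\frac{998}{15} \approx 66.533$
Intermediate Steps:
$q = - \frac{44}{9}$ ($q = 9 - \frac{125}{9} = - \frac{44}{9} \approx -4.8889$)
$V{\left(d,h \right)} = 9$ ($V{\left(d,h \right)} = 4 + 5 = 9$)
$t = - \frac{31}{5}$ ($t = \left(-62\right) \frac{1}{10} = - \frac{31}{5} \approx -6.2$)
$\left(t + q\right) \left(-3 + \frac{V{\left(-5,6 \right)}}{-3}\right) = \left(- \frac{31}{5} - \frac{44}{9}\right) \left(-3 + \frac{9}{-3}\right) = - \frac{499 \left(-3 + 9 \left(- \frac{1}{3}\right)\right)}{45} = - \frac{499 \left(-3 - 3\right)}{45} = \left(- \frac{499}{45}\right) \left(-6\right) = \frac{998}{15}$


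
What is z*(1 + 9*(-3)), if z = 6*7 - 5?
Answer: -962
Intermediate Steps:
z = 37 (z = 42 - 5 = 37)
z*(1 + 9*(-3)) = 37*(1 + 9*(-3)) = 37*(1 - 27) = 37*(-26) = -962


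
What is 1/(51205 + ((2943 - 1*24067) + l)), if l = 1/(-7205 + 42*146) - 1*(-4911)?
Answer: 1073/37546415 ≈ 2.8578e-5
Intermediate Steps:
l = 5269502/1073 (l = 1/(-7205 + 6132) + 4911 = 1/(-1073) + 4911 = -1/1073 + 4911 = 5269502/1073 ≈ 4911.0)
1/(51205 + ((2943 - 1*24067) + l)) = 1/(51205 + ((2943 - 1*24067) + 5269502/1073)) = 1/(51205 + ((2943 - 24067) + 5269502/1073)) = 1/(51205 + (-21124 + 5269502/1073)) = 1/(51205 - 17396550/1073) = 1/(37546415/1073) = 1073/37546415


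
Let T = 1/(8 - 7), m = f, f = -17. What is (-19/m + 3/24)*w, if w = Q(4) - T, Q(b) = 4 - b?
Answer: -169/136 ≈ -1.2426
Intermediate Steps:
m = -17
T = 1 (T = 1/1 = 1)
w = -1 (w = (4 - 1*4) - 1*1 = (4 - 4) - 1 = 0 - 1 = -1)
(-19/m + 3/24)*w = (-19/(-17) + 3/24)*(-1) = (-19*(-1/17) + 3*(1/24))*(-1) = (19/17 + ⅛)*(-1) = (169/136)*(-1) = -169/136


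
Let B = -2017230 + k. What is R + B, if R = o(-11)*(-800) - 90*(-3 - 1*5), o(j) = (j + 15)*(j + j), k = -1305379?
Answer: -3251489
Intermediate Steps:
B = -3322609 (B = -2017230 - 1305379 = -3322609)
o(j) = 2*j*(15 + j) (o(j) = (15 + j)*(2*j) = 2*j*(15 + j))
R = 71120 (R = (2*(-11)*(15 - 11))*(-800) - 90*(-3 - 1*5) = (2*(-11)*4)*(-800) - 90*(-3 - 5) = -88*(-800) - 90*(-8) = 70400 + 720 = 71120)
R + B = 71120 - 3322609 = -3251489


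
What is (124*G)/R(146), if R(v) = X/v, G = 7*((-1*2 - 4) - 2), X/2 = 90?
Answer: -253456/45 ≈ -5632.4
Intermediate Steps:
X = 180 (X = 2*90 = 180)
G = -56 (G = 7*((-2 - 4) - 2) = 7*(-6 - 2) = 7*(-8) = -56)
R(v) = 180/v
(124*G)/R(146) = (124*(-56))/((180/146)) = -6944/(180*(1/146)) = -6944/90/73 = -6944*73/90 = -253456/45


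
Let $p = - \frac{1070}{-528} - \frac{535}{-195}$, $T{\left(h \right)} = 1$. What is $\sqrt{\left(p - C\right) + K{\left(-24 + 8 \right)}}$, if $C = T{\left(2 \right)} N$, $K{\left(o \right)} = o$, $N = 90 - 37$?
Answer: $\frac{i \sqrt{21014994}}{572} \approx 8.0144 i$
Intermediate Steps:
$N = 53$ ($N = 90 - 37 = 53$)
$C = 53$ ($C = 1 \cdot 53 = 53$)
$p = \frac{5457}{1144}$ ($p = \left(-1070\right) \left(- \frac{1}{528}\right) - - \frac{107}{39} = \frac{535}{264} + \frac{107}{39} = \frac{5457}{1144} \approx 4.7701$)
$\sqrt{\left(p - C\right) + K{\left(-24 + 8 \right)}} = \sqrt{\left(\frac{5457}{1144} - 53\right) + \left(-24 + 8\right)} = \sqrt{\left(\frac{5457}{1144} - 53\right) - 16} = \sqrt{- \frac{55175}{1144} - 16} = \sqrt{- \frac{73479}{1144}} = \frac{i \sqrt{21014994}}{572}$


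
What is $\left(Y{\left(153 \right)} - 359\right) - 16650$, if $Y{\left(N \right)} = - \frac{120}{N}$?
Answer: $- \frac{867499}{51} \approx -17010.0$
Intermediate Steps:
$\left(Y{\left(153 \right)} - 359\right) - 16650 = \left(- \frac{120}{153} - 359\right) - 16650 = \left(\left(-120\right) \frac{1}{153} - 359\right) - 16650 = \left(- \frac{40}{51} - 359\right) - 16650 = - \frac{18349}{51} - 16650 = - \frac{867499}{51}$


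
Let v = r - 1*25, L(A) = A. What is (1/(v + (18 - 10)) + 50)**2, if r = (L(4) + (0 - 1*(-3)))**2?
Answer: 2563201/1024 ≈ 2503.1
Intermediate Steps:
r = 49 (r = (4 + (0 - 1*(-3)))**2 = (4 + (0 + 3))**2 = (4 + 3)**2 = 7**2 = 49)
v = 24 (v = 49 - 1*25 = 49 - 25 = 24)
(1/(v + (18 - 10)) + 50)**2 = (1/(24 + (18 - 10)) + 50)**2 = (1/(24 + 8) + 50)**2 = (1/32 + 50)**2 = (1601/32)**2 = 2563201/1024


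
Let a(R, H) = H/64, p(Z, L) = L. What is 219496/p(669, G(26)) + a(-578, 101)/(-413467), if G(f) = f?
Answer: 2904139282911/344004544 ≈ 8442.2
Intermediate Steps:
a(R, H) = H/64 (a(R, H) = H*(1/64) = H/64)
219496/p(669, G(26)) + a(-578, 101)/(-413467) = 219496/26 + ((1/64)*101)/(-413467) = 219496*(1/26) + (101/64)*(-1/413467) = 109748/13 - 101/26461888 = 2904139282911/344004544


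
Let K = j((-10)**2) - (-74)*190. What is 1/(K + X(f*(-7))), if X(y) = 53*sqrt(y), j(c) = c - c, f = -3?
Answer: 14060/197624611 - 53*sqrt(21)/197624611 ≈ 6.9916e-5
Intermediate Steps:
j(c) = 0
K = 14060 (K = 0 - (-74)*190 = 0 - 1*(-14060) = 0 + 14060 = 14060)
1/(K + X(f*(-7))) = 1/(14060 + 53*sqrt(-3*(-7))) = 1/(14060 + 53*sqrt(21))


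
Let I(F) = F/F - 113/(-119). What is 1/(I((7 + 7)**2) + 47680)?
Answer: 119/5674152 ≈ 2.0972e-5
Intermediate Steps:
I(F) = 232/119 (I(F) = 1 - 113*(-1/119) = 1 + 113/119 = 232/119)
1/(I((7 + 7)**2) + 47680) = 1/(232/119 + 47680) = 1/(5674152/119) = 119/5674152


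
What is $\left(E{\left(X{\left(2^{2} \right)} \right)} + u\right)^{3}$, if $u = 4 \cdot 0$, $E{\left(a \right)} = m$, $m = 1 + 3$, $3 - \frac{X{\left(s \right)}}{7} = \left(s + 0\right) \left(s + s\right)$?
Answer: $64$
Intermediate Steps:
$X{\left(s \right)} = 21 - 14 s^{2}$ ($X{\left(s \right)} = 21 - 7 \left(s + 0\right) \left(s + s\right) = 21 - 7 s 2 s = 21 - 7 \cdot 2 s^{2} = 21 - 14 s^{2}$)
$m = 4$
$E{\left(a \right)} = 4$
$u = 0$
$\left(E{\left(X{\left(2^{2} \right)} \right)} + u\right)^{3} = \left(4 + 0\right)^{3} = 4^{3} = 64$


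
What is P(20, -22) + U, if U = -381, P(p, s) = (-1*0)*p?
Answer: -381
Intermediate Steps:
P(p, s) = 0 (P(p, s) = 0*p = 0)
P(20, -22) + U = 0 - 381 = -381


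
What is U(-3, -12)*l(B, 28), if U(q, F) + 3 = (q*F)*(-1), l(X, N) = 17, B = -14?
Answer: -663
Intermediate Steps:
U(q, F) = -3 - F*q (U(q, F) = -3 + (q*F)*(-1) = -3 + (F*q)*(-1) = -3 - F*q)
U(-3, -12)*l(B, 28) = (-3 - 1*(-12)*(-3))*17 = (-3 - 36)*17 = -39*17 = -663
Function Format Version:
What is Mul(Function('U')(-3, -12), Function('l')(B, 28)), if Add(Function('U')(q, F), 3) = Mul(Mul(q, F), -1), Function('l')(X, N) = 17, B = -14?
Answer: -663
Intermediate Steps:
Function('U')(q, F) = Add(-3, Mul(-1, F, q)) (Function('U')(q, F) = Add(-3, Mul(Mul(q, F), -1)) = Add(-3, Mul(Mul(F, q), -1)) = Add(-3, Mul(-1, F, q)))
Mul(Function('U')(-3, -12), Function('l')(B, 28)) = Mul(Add(-3, Mul(-1, -12, -3)), 17) = Mul(Add(-3, -36), 17) = Mul(-39, 17) = -663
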